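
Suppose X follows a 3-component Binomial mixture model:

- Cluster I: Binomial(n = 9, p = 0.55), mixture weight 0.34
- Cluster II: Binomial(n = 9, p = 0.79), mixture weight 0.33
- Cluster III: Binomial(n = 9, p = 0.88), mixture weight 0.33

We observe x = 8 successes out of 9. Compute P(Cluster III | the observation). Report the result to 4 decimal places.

0.5470

The responsibility of component k is w_k f_k(x) divided by Σ_j w_j f_j(x).
Component likelihoods at x = 8 successes out of 9:
  p_I = 0.0339122
  p_II = 0.286734
  p_III = 0.388405
Unnormalised posteriors:
  w_I·p_I = 0.34 × 0.0339122 = 0.0115302
  w_II·p_II = 0.33 × 0.286734 = 0.0946221
  w_III·p_III = 0.33 × 0.388405 = 0.128174
Sum: 0.0115302 + 0.0946221 + 0.128174 = 0.234326
So the posterior for Cluster III is 0.128174 / 0.234326 ≈ 0.5470.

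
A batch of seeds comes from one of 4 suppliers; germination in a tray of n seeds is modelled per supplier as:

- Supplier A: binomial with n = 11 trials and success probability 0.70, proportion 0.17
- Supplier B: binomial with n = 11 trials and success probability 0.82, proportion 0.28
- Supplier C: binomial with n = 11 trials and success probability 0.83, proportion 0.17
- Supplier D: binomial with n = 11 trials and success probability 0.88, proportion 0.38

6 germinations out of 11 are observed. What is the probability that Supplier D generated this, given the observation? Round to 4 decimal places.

The responsibility of component k is π_k f_k(x) divided by Σ_j π_j f_j(x).
Binomial probabilities:
  p_A = 0.13208
  p_B = 0.0265392
  p_C = 0.0214464
  p_D = 0.00533881
Weight by the priors:
  π_A·p_A = 0.17 × 0.13208 = 0.0224536
  π_B·p_B = 0.28 × 0.0265392 = 0.00743097
  π_C·p_C = 0.17 × 0.0214464 = 0.00364589
  π_D·p_D = 0.38 × 0.00533881 = 0.00202875
Denominator: 0.0224536 + 0.00743097 + 0.00364589 + 0.00202875 = 0.0355592
P(Supplier D | data) ≈ 0.0571

0.0571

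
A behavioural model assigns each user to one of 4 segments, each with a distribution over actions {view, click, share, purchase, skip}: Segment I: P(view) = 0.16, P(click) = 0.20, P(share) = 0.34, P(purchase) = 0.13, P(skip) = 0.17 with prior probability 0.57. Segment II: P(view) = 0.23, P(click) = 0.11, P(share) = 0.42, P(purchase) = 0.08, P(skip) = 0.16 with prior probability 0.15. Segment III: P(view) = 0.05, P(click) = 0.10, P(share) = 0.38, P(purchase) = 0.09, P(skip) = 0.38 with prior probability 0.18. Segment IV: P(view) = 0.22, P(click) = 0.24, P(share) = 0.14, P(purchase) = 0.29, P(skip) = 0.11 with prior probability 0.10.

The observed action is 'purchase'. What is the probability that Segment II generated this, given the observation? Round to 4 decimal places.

0.0914

By Bayes' theorem, P(k | x) = w_k f_k(x) / Σ_j w_j f_j(x).
Evaluate each component's likelihood at the observed value:
  L_I = 0.13
  L_II = 0.08
  L_III = 0.09
  L_IV = 0.29
Multiply by the mixture weights:
  w_I·L_I = 0.57 × 0.13 = 0.0741
  w_II·L_II = 0.15 × 0.08 = 0.012
  w_III·L_III = 0.18 × 0.09 = 0.0162
  w_IV·L_IV = 0.10 × 0.29 = 0.029
Evidence: 0.0741 + 0.012 + 0.0162 + 0.029 = 0.1313
P(Segment II | x) = 0.012 / 0.1313 ≈ 0.0914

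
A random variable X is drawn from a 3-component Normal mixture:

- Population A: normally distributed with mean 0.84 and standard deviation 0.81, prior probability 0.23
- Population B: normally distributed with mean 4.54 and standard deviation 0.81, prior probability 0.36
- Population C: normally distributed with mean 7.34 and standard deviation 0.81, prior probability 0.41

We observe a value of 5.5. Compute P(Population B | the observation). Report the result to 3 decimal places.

By Bayes' theorem, P(k | x) = P(Z=k) f_k(x) / Σ_j P(Z=j) f_j(x).
Component likelihoods at x = 5.5:
  L_A = 3.20099e-08
  L_B = 0.244009
  L_C = 0.0373168
Prior × likelihood for each component:
  P(Z=A)·L_A = 0.23 × 3.20099e-08 = 7.36229e-09
  P(Z=B)·L_B = 0.36 × 0.244009 = 0.0878433
  P(Z=C)·L_C = 0.41 × 0.0373168 = 0.0152999
Denominator: 7.36229e-09 + 0.0878433 + 0.0152999 = 0.103143
P(Population B | x) = 0.0878433 / 0.103143 ≈ 0.852

0.852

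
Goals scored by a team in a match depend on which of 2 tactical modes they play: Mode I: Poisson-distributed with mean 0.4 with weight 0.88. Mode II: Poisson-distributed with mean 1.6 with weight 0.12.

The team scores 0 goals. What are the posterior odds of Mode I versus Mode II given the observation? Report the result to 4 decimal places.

Since P(k|x) ∝ π_k f_k(x), the posterior odds are π_i f_i(x) / (π_j f_j(x)).
Component likelihoods at x = 0 goals:
  L_I = 0.67032
  L_II = 0.201897
Odds = (0.88/0.12) × (0.67032/0.201897) = 7.33333 × 3.32012 ≈ 24.3475

24.3475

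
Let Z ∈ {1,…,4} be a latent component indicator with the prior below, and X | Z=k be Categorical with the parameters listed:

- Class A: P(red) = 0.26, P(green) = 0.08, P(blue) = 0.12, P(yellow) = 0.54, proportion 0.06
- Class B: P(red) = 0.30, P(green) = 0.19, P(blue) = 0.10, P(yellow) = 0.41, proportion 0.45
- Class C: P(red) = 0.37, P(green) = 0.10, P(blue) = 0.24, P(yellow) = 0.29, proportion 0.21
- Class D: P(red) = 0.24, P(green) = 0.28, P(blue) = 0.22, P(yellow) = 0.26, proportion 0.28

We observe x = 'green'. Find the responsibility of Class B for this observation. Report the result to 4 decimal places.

0.4507

By Bayes' theorem, P(k | x) = π_k f_k(x) / Σ_j π_j f_j(x).
Categorical probabilities:
  f_A = P(green | comp) = 0.08
  f_B = P(green | comp) = 0.19
  f_C = P(green | comp) = 0.10
  f_D = P(green | comp) = 0.28
Prior × likelihood for each component:
  π_A·f_A = 0.06 × 0.08 = 0.0048
  π_B·f_B = 0.45 × 0.19 = 0.0855
  π_C·f_C = 0.21 × 0.1 = 0.021
  π_D·f_D = 0.28 × 0.28 = 0.0784
Sum: 0.0048 + 0.0855 + 0.021 + 0.0784 = 0.1897
P(Class B | data) = 0.0855 / 0.1897 ≈ 0.4507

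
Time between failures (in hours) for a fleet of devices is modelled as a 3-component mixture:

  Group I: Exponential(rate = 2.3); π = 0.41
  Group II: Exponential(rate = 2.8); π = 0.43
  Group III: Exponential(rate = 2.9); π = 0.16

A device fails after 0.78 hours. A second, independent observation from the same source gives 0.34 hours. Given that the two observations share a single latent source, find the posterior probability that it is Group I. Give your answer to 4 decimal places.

By Bayes' theorem, P(k | x) = π_k f_k(x) / Σ_j π_j f_j(x).
Since both observations come from the same component, the likelihood for component k is f_k(x₁)·f_k(x₂).
  L_I = [0.382475] × [1.05223] = 0.402451
  L_II = [0.315253] × [1.08071] = 0.340697
  L_III = [0.302012] × [1.08189] = 0.326744
Prior × likelihood for each component:
  π_I·L_I = 0.41 × 0.402451 = 0.165005
  π_II·L_II = 0.43 × 0.340697 = 0.1465
  π_III·L_III = 0.16 × 0.326744 = 0.052279
Denominator: 0.165005 + 0.1465 + 0.052279 = 0.363784
P(Group I | x₁,x₂) ≈ 0.4536

0.4536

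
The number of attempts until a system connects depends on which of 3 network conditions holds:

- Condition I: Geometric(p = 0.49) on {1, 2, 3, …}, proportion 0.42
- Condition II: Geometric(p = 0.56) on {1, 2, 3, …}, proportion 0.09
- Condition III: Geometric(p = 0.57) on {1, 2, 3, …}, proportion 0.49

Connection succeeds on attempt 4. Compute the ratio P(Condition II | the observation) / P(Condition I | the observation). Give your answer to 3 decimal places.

Only the two components matter; the odds are (π_i f_i(x)) / (π_j f_j(x)).
Evaluate each component's likelihood at the observed value:
  p_I = 0.064999
  p_II = 0.047703
  p_III = 0.045319
0.00429327 / 0.0272996 ≈ 0.157

0.157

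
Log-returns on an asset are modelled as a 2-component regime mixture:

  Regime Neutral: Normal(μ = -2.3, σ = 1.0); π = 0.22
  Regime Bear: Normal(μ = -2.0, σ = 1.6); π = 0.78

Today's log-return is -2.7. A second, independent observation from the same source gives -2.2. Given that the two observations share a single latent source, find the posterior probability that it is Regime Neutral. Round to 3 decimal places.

0.424

The responsibility of component k is π_k f_k(x) divided by Σ_j π_j f_j(x).
Since both observations come from the same component, the likelihood for component k is f_k(x₁)·f_k(x₂).
  f_Neutral = [(1/(1.0·√(2π)))·exp(−(-2.7−-2.3)²/(2·1.0²)) = 0.398942·exp(-0.08000) = 0.36827] × [0.396953] = 0.146186
  f_Bear = [(1/(1.6·√(2π)))·exp(−(-2.7−-2.0)²/(2·1.6²)) = 0.249339·exp(-0.09570) = 0.226583] × [0.247399] = 0.0560562
Prior × likelihood for each component:
  π_Neutral·f_Neutral = 0.22 × 0.146186 = 0.0321609
  π_Bear·f_Bear = 0.78 × 0.0560562 = 0.0437239
Sum: 0.0321609 + 0.0437239 = 0.0758847
Responsibility of Regime Neutral: 0.0321609 / 0.0758847 ≈ 0.424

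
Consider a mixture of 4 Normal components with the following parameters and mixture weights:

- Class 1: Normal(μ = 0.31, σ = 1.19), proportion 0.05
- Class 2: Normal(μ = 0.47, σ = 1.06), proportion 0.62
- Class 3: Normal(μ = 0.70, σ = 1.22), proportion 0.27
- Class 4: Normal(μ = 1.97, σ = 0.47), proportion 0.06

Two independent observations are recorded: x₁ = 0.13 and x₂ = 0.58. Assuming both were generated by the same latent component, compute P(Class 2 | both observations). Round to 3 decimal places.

0.727

Posterior ∝ prior × likelihood, so P(k | x) ∝ π_k f_k(x); normalise over all components.
Since both observations come from the same component, the likelihood for component k is f_k(x₁)·f_k(x₂).
  L_1 = [(1/(1.19·√(2π)))·exp(−(0.13−0.31)²/(2·1.19²)) = 0.335246·exp(-0.01144) = 0.331432] × [0.326727] = 0.108288
  L_2 = [(1/(1.06·√(2π)))·exp(−(0.13−0.47)²/(2·1.06²)) = 0.376361·exp(-0.05144) = 0.35749] × [0.37434] = 0.133822
  L_3 = [(1/(1.22·√(2π)))·exp(−(0.13−0.70)²/(2·1.22²)) = 0.327002·exp(-0.10914) = 0.29319] × [0.325424] = 0.0954111
  L_4 = [(1/(0.47·√(2π)))·exp(−(0.13−1.97)²/(2·0.47²)) = 0.848813·exp(-7.66320) = 0.000398775] × [0.0107037] = 4.26839e-06
Prior × likelihood for each component:
  π_1·L_1 = 0.05 × 0.108288 = 0.00541439
  π_2·L_2 = 0.62 × 0.133822 = 0.0829699
  π_3·L_3 = 0.27 × 0.0954111 = 0.025761
  π_4·L_4 = 0.06 × 4.26839e-06 = 2.56103e-07
Sum: 0.00541439 + 0.0829699 + 0.025761 + 2.56103e-07 = 0.114146
P(Class 2 | x₁, x₂) ≈ 0.727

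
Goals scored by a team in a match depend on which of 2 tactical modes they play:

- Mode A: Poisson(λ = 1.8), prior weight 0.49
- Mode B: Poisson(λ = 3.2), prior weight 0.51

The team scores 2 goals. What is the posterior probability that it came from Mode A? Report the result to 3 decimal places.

0.552

By Bayes' theorem, P(k | x) = P(Z=k) f_k(x) / Σ_j P(Z=j) f_j(x).
Evaluate each component's likelihood at the observed value:
  f_A = 0.267784
  f_B = 0.208702
Unnormalised posteriors:
  P(Z=A)·f_A = 0.49 × 0.267784 = 0.131214
  P(Z=B)·f_B = 0.51 × 0.208702 = 0.106438
Marginal: 0.131214 + 0.106438 = 0.237653
Responsibility of Mode A: 0.131214 / 0.237653 ≈ 0.552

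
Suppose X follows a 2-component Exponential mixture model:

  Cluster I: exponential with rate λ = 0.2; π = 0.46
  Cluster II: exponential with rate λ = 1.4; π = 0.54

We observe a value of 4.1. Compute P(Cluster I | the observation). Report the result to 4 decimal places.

Posterior ∝ prior × likelihood, so P(k | x) ∝ π_k f_k(x); normalise over all components.
Evaluate each component's likelihood at the observed value:
  p_I = 0.2·e^(−0.2·4.1) = 0.2·e^(−0.8200) = 0.0880863
  p_II = 1.4·e^(−1.4·4.1) = 1.4·e^(−5.7400) = 0.00450068
Prior × likelihood for each component:
  π_I·p_I = 0.46 × 0.0880863 = 0.0405197
  π_II·p_II = 0.54 × 0.00450068 = 0.00243036
Sum: 0.0405197 + 0.00243036 = 0.0429501
P(Cluster I | the observation) ≈ 0.9434

0.9434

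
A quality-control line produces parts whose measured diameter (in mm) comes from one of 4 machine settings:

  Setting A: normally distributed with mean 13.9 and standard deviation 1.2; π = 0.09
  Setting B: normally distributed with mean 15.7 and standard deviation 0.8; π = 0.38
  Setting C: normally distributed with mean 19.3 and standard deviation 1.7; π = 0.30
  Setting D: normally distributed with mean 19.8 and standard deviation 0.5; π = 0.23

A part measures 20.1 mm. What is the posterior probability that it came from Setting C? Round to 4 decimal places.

0.2914

Apply Bayes' rule: the posterior for each component is proportional to its prior times its likelihood at x.
Normal densities:
  p_A = (1/(1.2·√(2π)))·exp(−(20.1−13.9)²/(2·1.2²)) = 0.332452·exp(-13.34722) = 5.31011e-07
  p_B = (1/(0.8·√(2π)))·exp(−(20.1−15.7)²/(2·0.8²)) = 0.498678·exp(-15.12500) = 1.34622e-07
  p_C = (1/(1.7·√(2π)))·exp(−(20.1−19.3)²/(2·1.7²)) = 0.234672·exp(-0.11073) = 0.210074
  p_D = (1/(0.5·√(2π)))·exp(−(20.1−19.8)²/(2·0.5²)) = 0.797885·exp(-0.18000) = 0.666449
Weight by the priors:
  π_A·p_A = 0.09 × 5.31011e-07 = 4.7791e-08
  π_B·p_B = 0.38 × 1.34622e-07 = 5.11564e-08
  π_C·p_C = 0.30 × 0.210074 = 0.0630223
  π_D·p_D = 0.23 × 0.666449 = 0.153283
Marginal: 4.7791e-08 + 5.11564e-08 + 0.0630223 + 0.153283 = 0.216306
So the posterior for Setting C is 0.0630223 / 0.216306 ≈ 0.2914.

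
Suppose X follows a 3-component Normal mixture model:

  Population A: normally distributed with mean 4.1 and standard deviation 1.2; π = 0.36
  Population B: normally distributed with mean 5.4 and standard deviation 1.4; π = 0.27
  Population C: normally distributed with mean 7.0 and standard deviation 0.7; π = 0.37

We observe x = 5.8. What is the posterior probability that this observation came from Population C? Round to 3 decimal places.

0.292

Posterior ∝ prior × likelihood, so P(k | x) ∝ π_k f_k(x); normalise over all components.
Normal densities:
  L_A = 0.121878
  L_B = 0.273562
  L_C = 0.131119
Multiply by the mixture weights:
  π_A·L_A = 0.36 × 0.121878 = 0.0438762
  π_B·L_B = 0.27 × 0.273562 = 0.0738617
  π_C·L_C = 0.37 × 0.131119 = 0.048514
Sum: 0.0438762 + 0.0738617 + 0.048514 = 0.166252
So the posterior for Population C is 0.048514 / 0.166252 ≈ 0.292.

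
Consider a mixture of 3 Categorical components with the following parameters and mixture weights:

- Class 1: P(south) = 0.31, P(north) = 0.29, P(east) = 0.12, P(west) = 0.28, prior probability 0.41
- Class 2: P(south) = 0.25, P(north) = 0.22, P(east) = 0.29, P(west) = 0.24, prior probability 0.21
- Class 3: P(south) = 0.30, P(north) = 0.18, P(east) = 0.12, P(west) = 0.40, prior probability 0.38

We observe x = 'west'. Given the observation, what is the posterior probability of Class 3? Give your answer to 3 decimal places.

By Bayes' theorem, P(k | x) = π_k f_k(x) / Σ_j π_j f_j(x).
Component likelihoods at x = 'west':
  f_1 = 0.28
  f_2 = 0.24
  f_3 = 0.4
Prior × likelihood for each component:
  π_1·f_1 = 0.41 × 0.28 = 0.1148
  π_2·f_2 = 0.21 × 0.24 = 0.0504
  π_3·f_3 = 0.38 × 0.4 = 0.152
Sum: 0.1148 + 0.0504 + 0.152 = 0.3172
Responsibility of Class 3: 0.152 / 0.3172 ≈ 0.479

0.479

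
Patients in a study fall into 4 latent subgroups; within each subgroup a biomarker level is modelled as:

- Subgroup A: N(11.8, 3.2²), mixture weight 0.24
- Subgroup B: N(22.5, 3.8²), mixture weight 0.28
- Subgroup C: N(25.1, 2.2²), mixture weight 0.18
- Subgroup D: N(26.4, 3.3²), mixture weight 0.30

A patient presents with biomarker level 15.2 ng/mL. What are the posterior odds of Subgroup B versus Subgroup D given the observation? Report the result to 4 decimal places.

Posterior odds = (π_i f_i(x)) / (π_j f_j(x)); the normalising sum cancels.
Evaluate each component's likelihood at the observed value:
  f_A = 0.0708959
  f_B = 0.0165866
  f_C = 7.26534e-06
  f_D = 0.000381167
0.00464424 / 0.00011435 ≈ 40.6143

40.6143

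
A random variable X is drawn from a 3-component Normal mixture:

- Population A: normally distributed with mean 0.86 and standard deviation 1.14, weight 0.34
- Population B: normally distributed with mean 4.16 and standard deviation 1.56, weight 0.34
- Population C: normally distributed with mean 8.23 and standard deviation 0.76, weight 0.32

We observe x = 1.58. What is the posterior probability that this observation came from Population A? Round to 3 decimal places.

Apply Bayes' rule: the posterior for each component is proportional to its prior times its likelihood at x.
Evaluate each component's likelihood at the observed value:
  p_A = (1/(1.14·√(2π)))·exp(−(1.58−0.86)²/(2·1.14²)) = 0.349949·exp(-0.19945) = 0.286673
  p_B = (1/(1.56·√(2π)))·exp(−(1.58−4.16)²/(2·1.56²)) = 0.255732·exp(-1.36760) = 0.0651393
  p_C = (1/(0.76·√(2π)))·exp(−(1.58−8.23)²/(2·0.76²)) = 0.524924·exp(-38.28125) = 1.24383e-17
Weight by the priors:
  w_A·p_A = 0.34 × 0.286673 = 0.0974688
  w_B·p_B = 0.34 × 0.0651393 = 0.0221473
  w_C·p_C = 0.32 × 1.24383e-17 = 3.98025e-18
Evidence: 0.0974688 + 0.0221473 + 3.98025e-18 = 0.119616
Responsibility of Population A: 0.0974688 / 0.119616 ≈ 0.815

0.815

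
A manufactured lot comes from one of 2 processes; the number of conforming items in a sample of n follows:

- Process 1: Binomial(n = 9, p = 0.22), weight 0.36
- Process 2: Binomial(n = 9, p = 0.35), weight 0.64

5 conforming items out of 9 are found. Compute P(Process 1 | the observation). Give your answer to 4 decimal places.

0.1027

Apply Bayes' rule: the posterior for each component is proportional to its prior times its likelihood at x.
Binomial probabilities:
  p_1 = 0.024036
  p_2 = 0.118131
Prior × likelihood for each component:
  π_1·p_1 = 0.36 × 0.024036 = 0.00865296
  π_2·p_2 = 0.64 × 0.118131 = 0.0756039
Denominator: 0.00865296 + 0.0756039 = 0.0842569
P(Process 1 | data) ≈ 0.1027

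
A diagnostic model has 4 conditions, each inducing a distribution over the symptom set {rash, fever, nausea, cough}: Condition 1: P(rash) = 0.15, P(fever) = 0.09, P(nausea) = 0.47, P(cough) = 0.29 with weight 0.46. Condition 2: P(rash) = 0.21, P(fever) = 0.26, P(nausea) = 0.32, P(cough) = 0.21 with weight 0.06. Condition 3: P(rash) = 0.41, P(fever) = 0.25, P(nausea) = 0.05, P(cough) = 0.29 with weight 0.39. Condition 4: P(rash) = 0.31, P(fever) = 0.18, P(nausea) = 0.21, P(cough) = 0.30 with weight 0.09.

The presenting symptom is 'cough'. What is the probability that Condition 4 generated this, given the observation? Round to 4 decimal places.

Apply Bayes' rule: the posterior for each component is proportional to its prior times its likelihood at x.
Component likelihoods at x = 'cough':
  p_1 = P(cough | comp) = 0.29
  p_2 = P(cough | comp) = 0.21
  p_3 = P(cough | comp) = 0.29
  p_4 = P(cough | comp) = 0.30
Multiply by the mixture weights:
  π_1·p_1 = 0.46 × 0.29 = 0.1334
  π_2·p_2 = 0.06 × 0.21 = 0.0126
  π_3·p_3 = 0.39 × 0.29 = 0.1131
  π_4·p_4 = 0.09 × 0.3 = 0.027
Normaliser: 0.1334 + 0.0126 + 0.1131 + 0.027 = 0.2861
P(Condition 4 | 'cough') ≈ 0.0944

0.0944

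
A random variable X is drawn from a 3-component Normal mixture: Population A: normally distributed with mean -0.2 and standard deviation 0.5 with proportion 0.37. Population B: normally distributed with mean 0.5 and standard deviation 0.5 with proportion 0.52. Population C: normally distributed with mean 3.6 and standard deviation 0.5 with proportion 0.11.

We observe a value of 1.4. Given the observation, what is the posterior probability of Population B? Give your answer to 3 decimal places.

By Bayes' theorem, P(k | x) = w_k f_k(x) / Σ_j w_j f_j(x).
Component likelihoods at x = 1.4:
  f_A = (1/(0.5·√(2π)))·exp(−(1.4−-0.2)²/(2·0.5²)) = 0.797885·exp(-5.12000) = 0.00476818
  f_B = (1/(0.5·√(2π)))·exp(−(1.4−0.5)²/(2·0.5²)) = 0.797885·exp(-1.62000) = 0.1579
  f_C = (1/(0.5·√(2π)))·exp(−(1.4−3.6)²/(2·0.5²)) = 0.797885·exp(-9.68000) = 4.98849e-05
Multiply by the mixture weights:
  w_A·f_A = 0.37 × 0.00476818 = 0.00176423
  w_B·f_B = 0.52 × 0.1579 = 0.0821082
  w_C·f_C = 0.11 × 4.98849e-05 = 5.48734e-06
Sum: 0.00176423 + 0.0821082 + 5.48734e-06 = 0.0838779
P(Population B | x) ≈ 0.979

0.979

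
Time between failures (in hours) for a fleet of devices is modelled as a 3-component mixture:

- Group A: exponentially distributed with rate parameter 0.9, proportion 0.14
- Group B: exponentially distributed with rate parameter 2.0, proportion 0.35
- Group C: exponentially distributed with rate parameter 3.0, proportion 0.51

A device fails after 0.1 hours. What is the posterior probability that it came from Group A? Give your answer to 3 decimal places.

0.063

The responsibility of component k is P(Z=k) f_k(x) divided by Σ_j P(Z=j) f_j(x).
Component likelihoods at x = 0.1 hours:
  L_A = 0.822538
  L_B = 1.63746
  L_C = 2.22245
Unnormalised posteriors:
  P(Z=A)·L_A = 0.14 × 0.822538 = 0.115155
  P(Z=B)·L_B = 0.35 × 1.63746 = 0.573112
  P(Z=C)·L_C = 0.51 × 2.22245 = 1.13345
Normaliser: 0.115155 + 0.573112 + 1.13345 = 1.82172
Responsibility of Group A: 0.115155 / 1.82172 ≈ 0.063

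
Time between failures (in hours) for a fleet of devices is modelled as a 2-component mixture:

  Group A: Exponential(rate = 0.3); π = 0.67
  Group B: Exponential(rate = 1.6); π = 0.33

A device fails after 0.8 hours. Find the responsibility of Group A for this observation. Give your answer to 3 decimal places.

Posterior ∝ prior × likelihood, so P(k | x) ∝ π_k f_k(x); normalise over all components.
Component likelihoods at x = 0.8 hours:
  p_A = 0.3·e^(−0.3·0.8) = 0.3·e^(−0.2400) = 0.235988
  p_B = 1.6·e^(−1.6·0.8) = 1.6·e^(−1.2800) = 0.44486
Multiply by the mixture weights:
  π_A·p_A = 0.67 × 0.235988 = 0.158112
  π_B·p_B = 0.33 × 0.44486 = 0.146804
Sum: 0.158112 + 0.146804 = 0.304916
P(Group A | data) ≈ 0.519

0.519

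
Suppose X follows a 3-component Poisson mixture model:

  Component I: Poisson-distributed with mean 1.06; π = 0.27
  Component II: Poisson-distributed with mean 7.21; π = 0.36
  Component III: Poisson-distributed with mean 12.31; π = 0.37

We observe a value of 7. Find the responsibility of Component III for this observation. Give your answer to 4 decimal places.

0.2094

By Bayes' theorem, P(k | x) = P(Z=k) f_k(x) / Σ_j P(Z=j) f_j(x).
Evaluate each component's likelihood at the observed value:
  f_I = e^(−1.06)·1.06^7/7! = 0.000103361
  f_II = e^(−7.21)·7.21^7/7! = 0.148543
  f_III = e^(−12.31)·12.31^7/7! = 0.0383011
Unnormalised posteriors:
  P(Z=I)·f_I = 0.27 × 0.000103361 = 2.79076e-05
  P(Z=II)·f_II = 0.36 × 0.148543 = 0.0534756
  P(Z=III)·f_III = 0.37 × 0.0383011 = 0.0141714
Evidence: 2.79076e-05 + 0.0534756 + 0.0141714 = 0.0676749
Responsibility of Component III: 0.0141714 / 0.0676749 ≈ 0.2094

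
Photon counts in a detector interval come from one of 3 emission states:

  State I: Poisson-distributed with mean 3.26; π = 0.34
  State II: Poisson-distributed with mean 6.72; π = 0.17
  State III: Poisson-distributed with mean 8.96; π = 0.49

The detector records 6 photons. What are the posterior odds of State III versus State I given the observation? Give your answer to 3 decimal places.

Since P(k|x) ∝ π_k f_k(x), the posterior odds are π_i f_i(x) / (π_j f_j(x)).
Component likelihoods at x = 6 photons:
  f_I = 0.063999
  f_II = 0.154321
  f_III = 0.0923075
Odds = (0.49/0.34) × (0.0923075/0.063999) = 1.44118 × 1.44233 ≈ 2.079

2.079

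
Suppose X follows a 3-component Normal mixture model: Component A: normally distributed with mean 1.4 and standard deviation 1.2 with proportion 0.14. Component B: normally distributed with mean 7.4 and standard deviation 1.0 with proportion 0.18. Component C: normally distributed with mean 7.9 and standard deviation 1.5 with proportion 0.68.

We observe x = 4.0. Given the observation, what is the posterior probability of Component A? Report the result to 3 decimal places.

0.411

P(component k | x) = π_k·f_k(x) / marginal(x), where marginal(x) = Σ_j π_j·f_j(x).
Evaluate each component's likelihood at the observed value:
  L_A = 0.0317939
  L_B = 0.00123222
  L_C = 0.00905531
Weight by the priors:
  π_A·L_A = 0.14 × 0.0317939 = 0.00445114
  π_B·L_B = 0.18 × 0.00123222 = 0.000221799
  π_C·L_C = 0.68 × 0.00905531 = 0.00615761
Sum: 0.00445114 + 0.000221799 + 0.00615761 = 0.0108306
Responsibility of Component A: 0.00445114 / 0.0108306 ≈ 0.411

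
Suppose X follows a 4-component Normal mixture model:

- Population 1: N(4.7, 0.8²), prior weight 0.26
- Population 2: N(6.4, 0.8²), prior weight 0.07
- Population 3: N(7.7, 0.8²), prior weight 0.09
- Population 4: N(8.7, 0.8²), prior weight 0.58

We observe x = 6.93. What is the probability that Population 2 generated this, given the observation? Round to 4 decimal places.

0.3339

The responsibility of component k is π_k f_k(x) divided by Σ_j π_j f_j(x).
Normal densities:
  L_1 = (1/(0.8·√(2π)))·exp(−(6.93−4.7)²/(2·0.8²)) = 0.498678·exp(-3.88508) = 0.0102459
  L_2 = (1/(0.8·√(2π)))·exp(−(6.93−6.4)²/(2·0.8²)) = 0.498678·exp(-0.21945) = 0.400417
  L_3 = (1/(0.8·√(2π)))·exp(−(6.93−7.7)²/(2·0.8²)) = 0.498678·exp(-0.46320) = 0.3138
  L_4 = (1/(0.8·√(2π)))·exp(−(6.93−8.7)²/(2·0.8²)) = 0.498678·exp(-2.44758) = 0.043137
Unnormalised posteriors:
  π_1·L_1 = 0.26 × 0.0102459 = 0.00266395
  π_2·L_2 = 0.07 × 0.400417 = 0.0280292
  π_3·L_3 = 0.09 × 0.3138 = 0.028242
  π_4·L_4 = 0.58 × 0.043137 = 0.0250195
Normaliser: 0.00266395 + 0.0280292 + 0.028242 + 0.0250195 = 0.0839547
Responsibility of Population 2: 0.0280292 / 0.0839547 ≈ 0.3339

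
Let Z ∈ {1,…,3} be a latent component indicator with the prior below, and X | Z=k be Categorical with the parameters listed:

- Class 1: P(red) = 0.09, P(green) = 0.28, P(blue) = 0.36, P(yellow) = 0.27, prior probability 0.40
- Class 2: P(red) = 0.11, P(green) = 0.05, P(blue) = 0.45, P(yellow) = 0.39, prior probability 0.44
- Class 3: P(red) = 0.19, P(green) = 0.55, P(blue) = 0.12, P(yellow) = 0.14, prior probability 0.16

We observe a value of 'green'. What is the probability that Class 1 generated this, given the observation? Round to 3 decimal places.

0.505

Apply Bayes' rule: the posterior for each component is proportional to its prior times its likelihood at x.
Component likelihoods at x = 'green':
  p_1 = P(green | comp) = 0.28
  p_2 = P(green | comp) = 0.05
  p_3 = P(green | comp) = 0.55
Prior × likelihood for each component:
  w_1·p_1 = 0.40 × 0.28 = 0.112
  w_2·p_2 = 0.44 × 0.05 = 0.022
  w_3·p_3 = 0.16 × 0.55 = 0.088
Marginal: 0.112 + 0.022 + 0.088 = 0.222
So the posterior for Class 1 is 0.112 / 0.222 ≈ 0.505.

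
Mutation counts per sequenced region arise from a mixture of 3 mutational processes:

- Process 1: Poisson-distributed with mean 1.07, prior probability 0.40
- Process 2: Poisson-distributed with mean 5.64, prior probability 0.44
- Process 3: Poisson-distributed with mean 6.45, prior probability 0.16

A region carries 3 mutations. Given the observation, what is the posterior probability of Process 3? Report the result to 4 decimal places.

P(component k | x) = P(Z=k)·f_k(x) / marginal(x), where marginal(x) = Σ_j P(Z=j)·f_j(x).
Poisson probabilities:
  p_1 = 0.0700334
  p_2 = 0.106234
  p_3 = 0.0706852
Prior × likelihood for each component:
  P(Z=1)·p_1 = 0.40 × 0.0700334 = 0.0280133
  P(Z=2)·p_2 = 0.44 × 0.106234 = 0.0467431
  P(Z=3)·p_3 = 0.16 × 0.0706852 = 0.0113096
Marginal: 0.0280133 + 0.0467431 + 0.0113096 = 0.0860661
P(Process 3 | x) ≈ 0.1314

0.1314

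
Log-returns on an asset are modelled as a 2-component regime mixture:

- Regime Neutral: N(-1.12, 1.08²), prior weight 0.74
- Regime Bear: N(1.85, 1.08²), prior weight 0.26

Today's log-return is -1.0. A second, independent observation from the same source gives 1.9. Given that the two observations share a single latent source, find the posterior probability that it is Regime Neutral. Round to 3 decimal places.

0.649

By Bayes' theorem, P(k | x) = π_k f_k(x) / Σ_j π_j f_j(x).
Since both observations come from the same component, the likelihood for component k is f_k(x₁)·f_k(x₂).
  p_Neutral = [(1/(1.08·√(2π)))·exp(−(-1.0−-1.12)²/(2·1.08²)) = 0.369391·exp(-0.00617) = 0.367118] × [0.00740547] = 0.00271868
  p_Bear = [(1/(1.08·√(2π)))·exp(−(-1.0−1.85)²/(2·1.08²)) = 0.369391·exp(-3.48187) = 0.0113588] × [0.368995] = 0.00419133
Prior × likelihood for each component:
  π_Neutral·p_Neutral = 0.74 × 0.00271868 = 0.00201182
  π_Bear·p_Bear = 0.26 × 0.00419133 = 0.00108974
Evidence: 0.00201182 + 0.00108974 = 0.00310157
So the posterior for Regime Neutral is 0.00201182 / 0.00310157 ≈ 0.649.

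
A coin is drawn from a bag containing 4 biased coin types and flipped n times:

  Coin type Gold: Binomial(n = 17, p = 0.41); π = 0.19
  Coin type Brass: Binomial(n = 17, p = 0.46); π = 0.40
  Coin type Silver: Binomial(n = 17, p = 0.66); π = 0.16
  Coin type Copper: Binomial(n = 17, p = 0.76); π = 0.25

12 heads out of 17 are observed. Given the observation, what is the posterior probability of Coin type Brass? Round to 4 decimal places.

0.1152

By Bayes' theorem, P(k | x) = π_k f_k(x) / Σ_j π_j f_j(x).
Evaluate each component's likelihood at the observed value:
  p_Gold = C(17,12)·0.41^12·0.59^5 = 6188·2.25635e-05·0.0714924 = 0.00998198
  p_Brass = C(17,12)·0.46^12·0.54^5 = 6188·8.97623e-05·0.0459165 = 0.0255043
  p_Silver = C(17,12)·0.66^12·0.34^5 = 6188·0.00683168·0.00454354 = 0.192076
  p_Copper = C(17,12)·0.76^12·0.24^5 = 6188·0.0371333·0.000796262 = 0.182966
Weight by the priors:
  π_Gold·p_Gold = 0.19 × 0.00998198 = 0.00189658
  π_Brass·p_Brass = 0.40 × 0.0255043 = 0.0102017
  π_Silver·p_Silver = 0.16 × 0.192076 = 0.0307321
  π_Copper·p_Copper = 0.25 × 0.182966 = 0.0457414
Marginal: 0.00189658 + 0.0102017 + 0.0307321 + 0.0457414 = 0.0885718
P(Coin type Brass | the observation) ≈ 0.1152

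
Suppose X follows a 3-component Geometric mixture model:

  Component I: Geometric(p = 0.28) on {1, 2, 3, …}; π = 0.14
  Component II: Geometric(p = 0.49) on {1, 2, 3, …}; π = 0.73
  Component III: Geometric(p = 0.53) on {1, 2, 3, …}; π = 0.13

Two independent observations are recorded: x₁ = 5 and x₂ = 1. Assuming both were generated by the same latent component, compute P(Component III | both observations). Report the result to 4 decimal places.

Posterior ∝ prior × likelihood, so P(k | x) ∝ w_k f_k(x); normalise over all components.
Since both observations come from the same component, the likelihood for component k is f_k(x₁)·f_k(x₂).
  f_I = [0.0752468] × [0.28] = 0.0210691
  f_II = [0.0331495] × [0.49] = 0.0162432
  f_III = [0.0258623] × [0.53] = 0.013707
Prior × likelihood for each component:
  w_I·f_I = 0.14 × 0.0210691 = 0.00294967
  w_II·f_II = 0.73 × 0.0162432 = 0.0118576
  w_III·f_III = 0.13 × 0.013707 = 0.00178191
Evidence: 0.00294967 + 0.0118576 + 0.00178191 = 0.0165892
P(Component III | x₁,x₂) ≈ 0.1074

0.1074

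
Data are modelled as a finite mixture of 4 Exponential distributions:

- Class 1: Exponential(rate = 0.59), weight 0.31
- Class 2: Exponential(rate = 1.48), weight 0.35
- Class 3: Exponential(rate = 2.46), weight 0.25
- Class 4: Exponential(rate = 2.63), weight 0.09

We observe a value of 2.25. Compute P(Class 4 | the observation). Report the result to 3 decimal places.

Apply Bayes' rule: the posterior for each component is proportional to its prior times its likelihood at x.
Exponential densities:
  f_1 = 0.156432
  f_2 = 0.0529738
  f_3 = 0.00970767
  f_4 = 0.00707975
Multiply by the mixture weights:
  π_1·f_1 = 0.31 × 0.156432 = 0.048494
  π_2·f_2 = 0.35 × 0.0529738 = 0.0185408
  π_3·f_3 = 0.25 × 0.00970767 = 0.00242692
  π_4·f_4 = 0.09 × 0.00707975 = 0.000637178
Evidence: 0.048494 + 0.0185408 + 0.00242692 + 0.000637178 = 0.0700989
So the posterior for Class 4 is 0.000637178 / 0.0700989 ≈ 0.009.

0.009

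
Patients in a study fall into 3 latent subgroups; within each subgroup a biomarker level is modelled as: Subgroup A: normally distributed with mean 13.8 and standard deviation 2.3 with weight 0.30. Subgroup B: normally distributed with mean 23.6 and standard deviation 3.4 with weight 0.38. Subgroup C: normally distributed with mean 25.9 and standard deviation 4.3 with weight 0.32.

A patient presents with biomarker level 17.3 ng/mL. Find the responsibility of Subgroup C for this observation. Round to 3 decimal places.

The responsibility of component k is π_k f_k(x) divided by Σ_j π_j f_j(x).
Component likelihoods at x = 17.3 ng/mL:
  L_A = (1/(2.3·√(2π)))·exp(−(17.3−13.8)²/(2·2.3²)) = 0.173453·exp(-1.15784) = 0.0544925
  L_B = (1/(3.4·√(2π)))·exp(−(17.3−23.6)²/(2·3.4²)) = 0.117336·exp(-1.71670) = 0.0210804
  L_C = (1/(4.3·√(2π)))·exp(−(17.3−25.9)²/(2·4.3²)) = 0.092777·exp(-2.00000) = 0.012556
Unnormalised posteriors:
  π_A·L_A = 0.30 × 0.0544925 = 0.0163477
  π_B·L_B = 0.38 × 0.0210804 = 0.00801057
  π_C·L_C = 0.32 × 0.012556 = 0.00401793
Normaliser: 0.0163477 + 0.00801057 + 0.00401793 = 0.0283762
P(Subgroup C | 17.3 ng/mL) ≈ 0.142

0.142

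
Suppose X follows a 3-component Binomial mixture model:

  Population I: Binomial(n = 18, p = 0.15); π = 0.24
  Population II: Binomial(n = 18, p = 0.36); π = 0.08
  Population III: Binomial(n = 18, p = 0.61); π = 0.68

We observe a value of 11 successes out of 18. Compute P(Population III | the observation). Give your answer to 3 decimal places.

Posterior ∝ prior × likelihood, so P(k | x) ∝ w_k f_k(x); normalise over all components.
Binomial probabilities:
  p_I = 8.82452e-06
  p_II = 0.0184222
  p_III = 0.190036
Weight by the priors:
  w_I·p_I = 0.24 × 8.82452e-06 = 2.11788e-06
  w_II·p_II = 0.08 × 0.0184222 = 0.00147378
  w_III·p_III = 0.68 × 0.190036 = 0.129224
Denominator: 2.11788e-06 + 0.00147378 + 0.129224 = 0.1307
P(Population III | x) ≈ 0.989

0.989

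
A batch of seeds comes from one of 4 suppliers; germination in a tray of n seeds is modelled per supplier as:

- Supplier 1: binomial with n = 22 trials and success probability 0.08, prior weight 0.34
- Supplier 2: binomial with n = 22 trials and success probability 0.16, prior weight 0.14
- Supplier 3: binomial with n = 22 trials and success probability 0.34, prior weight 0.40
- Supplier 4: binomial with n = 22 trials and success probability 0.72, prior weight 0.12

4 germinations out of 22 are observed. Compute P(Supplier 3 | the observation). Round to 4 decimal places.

Apply Bayes' rule: the posterior for each component is proportional to its prior times its likelihood at x.
Evaluate each component's likelihood at the observed value:
  f_1 = C(22,4)·0.08^4·0.92^18 = 7315·4.096e-05·0.222936 = 0.0667967
  f_2 = C(22,4)·0.16^4·0.84^18 = 7315·0.00065536·0.0433538 = 0.207836
  f_3 = C(22,4)·0.34^4·0.66^18 = 7315·0.0133634·0.000564665 = 0.0551977
  f_4 = C(22,4)·0.72^4·0.28^18 = 7315·0.268739·1.11904e-10 = 2.19983e-07
Prior × likelihood for each component:
  P(Z=1)·f_1 = 0.34 × 0.0667967 = 0.0227109
  P(Z=2)·f_2 = 0.14 × 0.207836 = 0.0290971
  P(Z=3)·f_3 = 0.40 × 0.0551977 = 0.0220791
  P(Z=4)·f_4 = 0.12 × 2.19983e-07 = 2.63979e-08
Sum: 0.0227109 + 0.0290971 + 0.0220791 + 2.63979e-08 = 0.0738871
P(Supplier 3 | data) = 0.0220791 / 0.0738871 ≈ 0.2988

0.2988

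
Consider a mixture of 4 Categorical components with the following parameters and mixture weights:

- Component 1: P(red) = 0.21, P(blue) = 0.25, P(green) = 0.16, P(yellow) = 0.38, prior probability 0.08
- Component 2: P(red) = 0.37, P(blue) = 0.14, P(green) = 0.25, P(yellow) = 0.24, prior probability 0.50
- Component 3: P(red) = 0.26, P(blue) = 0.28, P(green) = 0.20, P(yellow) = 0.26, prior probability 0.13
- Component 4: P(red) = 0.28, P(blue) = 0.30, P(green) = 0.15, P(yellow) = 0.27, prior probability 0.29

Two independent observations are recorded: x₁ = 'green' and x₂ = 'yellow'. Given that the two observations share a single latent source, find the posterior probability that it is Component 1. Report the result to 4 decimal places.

P(component k | x) = w_k·f_k(x) / marginal(x), where marginal(x) = Σ_j w_j·f_j(x).
Since both observations come from the same component, the likelihood for component k is f_k(x₁)·f_k(x₂).
  p_1 = [0.16] × [0.38] = 0.0608
  p_2 = [0.25] × [0.24] = 0.06
  p_3 = [0.2] × [0.26] = 0.052
  p_4 = [0.15] × [0.27] = 0.0405
Multiply by the mixture weights:
  w_1·p_1 = 0.08 × 0.0608 = 0.004864
  w_2·p_2 = 0.50 × 0.06 = 0.03
  w_3·p_3 = 0.13 × 0.052 = 0.00676
  w_4·p_4 = 0.29 × 0.0405 = 0.011745
Sum: 0.004864 + 0.03 + 0.00676 + 0.011745 = 0.053369
P(Component 1 | x₁,x₂) ≈ 0.0911

0.0911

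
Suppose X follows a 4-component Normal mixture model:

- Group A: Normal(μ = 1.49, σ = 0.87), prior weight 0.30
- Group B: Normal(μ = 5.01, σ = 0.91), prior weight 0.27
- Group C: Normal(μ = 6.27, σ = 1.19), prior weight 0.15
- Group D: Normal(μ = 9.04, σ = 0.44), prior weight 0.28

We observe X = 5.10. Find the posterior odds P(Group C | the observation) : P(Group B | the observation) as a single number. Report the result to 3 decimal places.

Posterior odds = (π_i f_i(x)) / (π_j f_j(x)); the normalising sum cancels.
Component likelihoods at x = 5.10:
  p_A = (1/(0.87·√(2π)))·exp(−(5.10−1.49)²/(2·0.87²)) = 0.458554·exp(-8.60887) = 8.36774e-05
  p_B = (1/(0.91·√(2π)))·exp(−(5.10−5.01)²/(2·0.91²)) = 0.438398·exp(-0.00489) = 0.436259
  p_C = (1/(1.19·√(2π)))·exp(−(5.10−6.27)²/(2·1.19²)) = 0.335246·exp(-0.48333) = 0.206754
  p_D = (1/(0.44·√(2π)))·exp(−(5.10−9.04)²/(2·0.44²)) = 0.906687·exp(-40.09194) = 3.51357e-18
0.0310131 / 0.11779 ≈ 0.263

0.263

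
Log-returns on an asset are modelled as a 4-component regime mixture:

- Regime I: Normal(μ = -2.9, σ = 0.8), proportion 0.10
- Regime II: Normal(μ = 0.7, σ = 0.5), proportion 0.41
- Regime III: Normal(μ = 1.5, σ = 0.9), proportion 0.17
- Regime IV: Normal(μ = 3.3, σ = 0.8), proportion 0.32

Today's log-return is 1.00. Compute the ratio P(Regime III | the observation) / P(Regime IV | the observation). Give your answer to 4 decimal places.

25.2338

Since P(k|x) ∝ π_k f_k(x), the posterior odds are π_i f_i(x) / (π_j f_j(x)).
Evaluate each component's likelihood at the observed value:
  L_I = (1/(0.8·√(2π)))·exp(−(1.00−-2.9)²/(2·0.8²)) = 0.498678·exp(-11.88281) = 3.44493e-06
  L_II = (1/(0.5·√(2π)))·exp(−(1.00−0.7)²/(2·0.5²)) = 0.797885·exp(-0.18000) = 0.666449
  L_III = (1/(0.9·√(2π)))·exp(−(1.00−1.5)²/(2·0.9²)) = 0.443269·exp(-0.15432) = 0.37988
  L_IV = (1/(0.8·√(2π)))·exp(−(1.00−3.3)²/(2·0.8²)) = 0.498678·exp(-4.13281) = 0.00799765
Posterior odds = (π_III·L_III) / (π_IV·L_IV) = (0.17·0.37988) / (0.32·0.00799765) = 0.0645797 / 0.00255925 ≈ 25.2338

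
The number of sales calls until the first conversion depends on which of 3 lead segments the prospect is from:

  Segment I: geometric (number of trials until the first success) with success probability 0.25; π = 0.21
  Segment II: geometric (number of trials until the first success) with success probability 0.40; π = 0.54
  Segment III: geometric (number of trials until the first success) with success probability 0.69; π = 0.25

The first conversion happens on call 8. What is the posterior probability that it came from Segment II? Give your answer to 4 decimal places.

0.4615

Apply Bayes' rule: the posterior for each component is proportional to its prior times its likelihood at x.
Evaluate each component's likelihood at the observed value:
  f_I = 0.033371
  f_II = 0.0111974
  f_III = 0.000189837
Weight by the priors:
  P(Z=I)·f_I = 0.21 × 0.033371 = 0.0070079
  P(Z=II)·f_II = 0.54 × 0.0111974 = 0.00604662
  P(Z=III)·f_III = 0.25 × 0.000189837 = 4.74593e-05
Denominator: 0.0070079 + 0.00604662 + 4.74593e-05 = 0.013102
P(Segment II | 8) ≈ 0.4615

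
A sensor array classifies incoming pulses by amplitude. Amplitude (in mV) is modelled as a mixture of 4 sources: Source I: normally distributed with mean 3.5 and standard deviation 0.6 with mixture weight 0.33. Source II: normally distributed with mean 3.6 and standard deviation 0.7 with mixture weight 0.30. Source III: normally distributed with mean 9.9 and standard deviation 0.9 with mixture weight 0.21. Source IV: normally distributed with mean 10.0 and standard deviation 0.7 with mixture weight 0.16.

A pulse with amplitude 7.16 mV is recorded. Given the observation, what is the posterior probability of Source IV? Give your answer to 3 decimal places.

0.026

By Bayes' theorem, P(k | x) = π_k f_k(x) / Σ_j π_j f_j(x).
Normal densities:
  f_I = (1/(0.6·√(2π)))·exp(−(7.16−3.5)²/(2·0.6²)) = 0.664904·exp(-18.60500) = 5.52981e-09
  f_II = (1/(0.7·√(2π)))·exp(−(7.16−3.6)²/(2·0.7²)) = 0.569918·exp(-12.93224) = 1.37851e-06
  f_III = (1/(0.9·√(2π)))·exp(−(7.16−9.9)²/(2·0.9²)) = 0.443269·exp(-4.63432) = 0.00430534
  f_IV = (1/(0.7·√(2π)))·exp(−(7.16−10.0)²/(2·0.7²)) = 0.569918·exp(-8.23020) = 0.000151873
Multiply by the mixture weights:
  π_I·f_I = 0.33 × 5.52981e-09 = 1.82484e-09
  π_II·f_II = 0.30 × 1.37851e-06 = 4.13553e-07
  π_III·f_III = 0.21 × 0.00430534 = 0.000904122
  π_IV·f_IV = 0.16 × 0.000151873 = 2.42996e-05
Marginal: 1.82484e-09 + 4.13553e-07 + 0.000904122 + 2.42996e-05 = 0.000928837
Responsibility of Source IV: 2.42996e-05 / 0.000928837 ≈ 0.026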